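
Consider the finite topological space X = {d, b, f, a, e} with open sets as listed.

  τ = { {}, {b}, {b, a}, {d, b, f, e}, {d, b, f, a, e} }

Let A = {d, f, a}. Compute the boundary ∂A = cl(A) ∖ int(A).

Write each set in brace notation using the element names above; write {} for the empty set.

U open, U⊆A: {}. int(A) = ⋃ = {}
X∖A={b, e}, int(X∖A)={b}, hence cl(A)={d, f, a, e}
∂A: remove int from cl → {d, f, a, e}

{d, f, a, e}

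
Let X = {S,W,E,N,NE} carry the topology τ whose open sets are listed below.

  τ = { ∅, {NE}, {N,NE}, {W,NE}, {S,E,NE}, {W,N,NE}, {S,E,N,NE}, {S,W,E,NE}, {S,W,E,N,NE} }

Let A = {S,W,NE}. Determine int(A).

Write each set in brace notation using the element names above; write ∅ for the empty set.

U open, U⊆A: ∅, {NE}, {W,NE}. int(A) = ⋃ = {W,NE}

{W,NE}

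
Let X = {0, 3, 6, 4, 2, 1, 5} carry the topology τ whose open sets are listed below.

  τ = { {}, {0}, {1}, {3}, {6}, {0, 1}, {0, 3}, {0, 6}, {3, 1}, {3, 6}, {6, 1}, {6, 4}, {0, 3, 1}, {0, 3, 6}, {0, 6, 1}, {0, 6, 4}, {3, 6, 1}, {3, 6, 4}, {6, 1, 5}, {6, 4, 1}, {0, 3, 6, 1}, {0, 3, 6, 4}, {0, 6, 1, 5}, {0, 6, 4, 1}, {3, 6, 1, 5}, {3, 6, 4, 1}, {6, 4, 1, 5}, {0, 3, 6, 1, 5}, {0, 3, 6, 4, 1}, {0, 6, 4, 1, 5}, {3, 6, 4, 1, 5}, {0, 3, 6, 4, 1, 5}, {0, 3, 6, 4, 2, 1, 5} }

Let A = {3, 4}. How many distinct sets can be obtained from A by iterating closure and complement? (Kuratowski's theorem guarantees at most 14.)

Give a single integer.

complement {0, 6, 2, 1, 5}; its interior {0, 6, 1, 5}; cl(A) = X∖{0, 6, 1, 5} = {3, 4, 2}
With k = closure, c = complement:
  1. A     = {3, 4}
  2. kA    = {3, 4, 2}
  3. cA    = {0, 6, 2, 1, 5}
  4. ckA   = {0, 6, 1, 5}
  5. kcA   = {0, 6, 4, 2, 1, 5}
  6. ckcA  = {3}
  7. kckcA = {3, 2}
  8. ckckcA = {0, 6, 4, 1, 5}
k, c of each give nothing new

8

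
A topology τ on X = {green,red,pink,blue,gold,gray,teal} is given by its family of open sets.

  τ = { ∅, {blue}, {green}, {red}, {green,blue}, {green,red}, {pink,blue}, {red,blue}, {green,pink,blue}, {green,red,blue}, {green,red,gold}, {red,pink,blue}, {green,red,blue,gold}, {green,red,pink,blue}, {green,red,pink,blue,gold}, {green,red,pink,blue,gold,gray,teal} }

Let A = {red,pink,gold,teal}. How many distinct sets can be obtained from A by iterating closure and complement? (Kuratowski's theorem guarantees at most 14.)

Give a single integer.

8

X∖A={green,blue,gray}, int(X∖A)={green,blue}, hence cl(A)={red,pink,gold,gray,teal}
Orbit (k=closure, c=complement):
  1. A     = {red,pink,gold,teal}
  2. kA    = {red,pink,gold,gray,teal}
  3. cA    = {green,blue,gray}
  4. ckA   = {green,blue}
  5. kcA   = {green,pink,blue,gold,gray,teal}
  6. ckcA  = {red}
  7. kckcA = {red,gold,gray,teal}
  8. ckckcA = {green,pink,blue}
(closed under both — stop)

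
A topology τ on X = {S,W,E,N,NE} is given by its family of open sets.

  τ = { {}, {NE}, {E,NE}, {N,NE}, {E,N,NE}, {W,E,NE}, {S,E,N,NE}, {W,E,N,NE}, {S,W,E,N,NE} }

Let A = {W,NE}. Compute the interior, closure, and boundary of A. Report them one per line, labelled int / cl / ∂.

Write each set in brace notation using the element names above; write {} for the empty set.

U open, U⊆A: {}, {NE}. int(A) = ⋃ = {NE}
X∖A={S,E,N}, int(X∖A)={}, hence cl(A)={S,W,E,N,NE}
∂A: remove int from cl → {S,W,E,N}

int(A) = {NE}
cl(A)  = {S,W,E,N,NE}
∂A     = {S,W,E,N}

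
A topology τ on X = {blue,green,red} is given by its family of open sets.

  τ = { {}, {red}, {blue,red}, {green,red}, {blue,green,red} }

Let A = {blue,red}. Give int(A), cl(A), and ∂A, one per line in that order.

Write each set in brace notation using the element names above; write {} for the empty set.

int(A) = {blue,red}
cl(A)  = {blue,green,red}
∂A     = {green}

U open, U⊆A: {}, {red}, {blue,red}. int(A) = ⋃ = {blue,red}
X∖A={green}, int(X∖A)={}, hence cl(A)={blue,green,red}
∂A: remove int from cl → {green}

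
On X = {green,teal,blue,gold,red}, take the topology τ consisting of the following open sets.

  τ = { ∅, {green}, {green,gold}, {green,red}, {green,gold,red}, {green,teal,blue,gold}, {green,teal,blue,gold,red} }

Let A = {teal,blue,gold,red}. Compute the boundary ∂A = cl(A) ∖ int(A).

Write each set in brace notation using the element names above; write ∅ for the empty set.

open subsets of A: ∅; so int(A) = ∅
closure: X∖int(X∖A) = X∖{green} = {teal,blue,gold,red}
∂A = {teal,blue,gold,red} minus ∅ = {teal,blue,gold,red}

{teal,blue,gold,red}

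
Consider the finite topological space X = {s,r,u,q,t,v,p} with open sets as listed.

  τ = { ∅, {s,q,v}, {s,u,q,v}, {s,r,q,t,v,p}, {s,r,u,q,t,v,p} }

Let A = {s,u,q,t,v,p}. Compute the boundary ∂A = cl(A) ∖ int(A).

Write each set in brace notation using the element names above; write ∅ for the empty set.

{r,t,p}

interior: largest open inside A is {s,u,q,v} (from ∅, {s,q,v}, {s,u,q,v})
cl via duality: int({r}) = ∅, so X∖∅ = {s,r,u,q,t,v,p}
cl∖int = {r,t,p}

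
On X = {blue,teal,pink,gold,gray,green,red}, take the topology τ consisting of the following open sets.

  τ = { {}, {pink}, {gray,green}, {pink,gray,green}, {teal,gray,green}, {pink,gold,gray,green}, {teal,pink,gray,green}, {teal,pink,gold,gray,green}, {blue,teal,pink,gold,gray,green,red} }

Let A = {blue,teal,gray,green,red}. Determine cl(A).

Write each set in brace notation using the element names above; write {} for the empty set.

cl via duality: int({pink,gold}) = {pink}, so X∖{pink} = {blue,teal,gold,gray,green,red}

{blue,teal,gold,gray,green,red}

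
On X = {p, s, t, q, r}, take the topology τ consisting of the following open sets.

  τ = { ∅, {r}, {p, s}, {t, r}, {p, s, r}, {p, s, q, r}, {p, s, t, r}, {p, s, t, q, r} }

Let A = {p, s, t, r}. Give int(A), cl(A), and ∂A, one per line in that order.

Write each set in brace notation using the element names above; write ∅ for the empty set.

interior: largest open inside A is {p, s, t, r} (from ∅, {r}, {p, s}, {t, r}, {p, s, r}, {p, s, t, r})
cl via duality: int({q}) = ∅, so X∖∅ = {p, s, t, q, r}
cl∖int = {q}

int(A) = {p, s, t, r}
cl(A)  = {p, s, t, q, r}
∂A     = {q}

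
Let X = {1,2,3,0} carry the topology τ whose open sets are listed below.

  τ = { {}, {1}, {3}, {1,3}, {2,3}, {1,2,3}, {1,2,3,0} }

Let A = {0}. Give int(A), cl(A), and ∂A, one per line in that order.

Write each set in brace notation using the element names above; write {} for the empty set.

int(A) = {}
cl(A)  = {0}
∂A     = {0}

interior: largest open inside A is {} (from {})
cl via duality: int({1,2,3}) = {1,2,3}, so X∖{1,2,3} = {0}
cl∖int = {0}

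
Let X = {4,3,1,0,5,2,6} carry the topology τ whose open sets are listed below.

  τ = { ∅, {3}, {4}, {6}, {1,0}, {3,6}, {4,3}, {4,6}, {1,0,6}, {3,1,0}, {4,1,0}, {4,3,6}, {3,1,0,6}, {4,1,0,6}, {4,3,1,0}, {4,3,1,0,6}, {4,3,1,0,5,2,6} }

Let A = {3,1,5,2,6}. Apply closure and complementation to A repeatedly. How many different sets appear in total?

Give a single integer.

10

closure: X∖int(X∖A) = X∖{4} = {3,1,0,5,2,6}
Let k=closure and c=complement:
  1. A     = {3,1,5,2,6}
  2. kA    = {3,1,0,5,2,6}
  3. cA    = {4,0}
  4. ckA   = {4}
  5. kcA   = {4,1,0,5,2}
  6. kckA  = {4,5,2}
  7. ckcA  = {3,6}
  8. ckckA = {3,1,0,6}
  9. kckcA = {3,5,2,6}
  10. ckckcA = {4,1,0}
— saturated at 10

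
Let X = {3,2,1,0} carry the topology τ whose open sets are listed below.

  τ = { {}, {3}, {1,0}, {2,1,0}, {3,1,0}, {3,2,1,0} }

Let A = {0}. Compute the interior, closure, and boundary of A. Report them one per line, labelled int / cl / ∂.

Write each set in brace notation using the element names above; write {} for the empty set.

opens ⊆ A: {}; union → int = {}
complement {3,2,1}; its interior {3}; cl(A) = X∖{3} = {2,1,0}
boundary = {2,1,0} ∖ {} = {2,1,0}

int(A) = {}
cl(A)  = {2,1,0}
∂A     = {2,1,0}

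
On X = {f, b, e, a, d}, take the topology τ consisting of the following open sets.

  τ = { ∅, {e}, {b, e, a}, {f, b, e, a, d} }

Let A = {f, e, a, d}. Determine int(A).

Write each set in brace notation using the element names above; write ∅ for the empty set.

opens ⊆ A: ∅, {e}; union → int = {e}

{e}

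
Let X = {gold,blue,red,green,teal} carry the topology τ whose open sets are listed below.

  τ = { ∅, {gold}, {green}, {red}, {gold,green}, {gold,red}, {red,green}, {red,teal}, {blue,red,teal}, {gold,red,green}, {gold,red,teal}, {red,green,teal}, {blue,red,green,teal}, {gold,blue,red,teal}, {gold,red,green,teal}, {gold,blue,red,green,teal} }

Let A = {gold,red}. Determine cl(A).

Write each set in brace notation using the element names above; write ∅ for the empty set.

{gold,blue,red,teal}

cl via duality: int({blue,green,teal}) = {green}, so X∖{green} = {gold,blue,red,teal}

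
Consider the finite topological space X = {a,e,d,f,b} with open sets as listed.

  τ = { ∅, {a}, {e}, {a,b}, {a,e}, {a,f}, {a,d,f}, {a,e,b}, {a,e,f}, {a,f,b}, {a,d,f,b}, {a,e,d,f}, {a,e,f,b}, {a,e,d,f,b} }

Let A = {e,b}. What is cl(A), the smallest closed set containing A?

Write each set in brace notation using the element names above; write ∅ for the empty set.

closure: X∖int(X∖A) = X∖{a,d,f} = {e,b}

{e,b}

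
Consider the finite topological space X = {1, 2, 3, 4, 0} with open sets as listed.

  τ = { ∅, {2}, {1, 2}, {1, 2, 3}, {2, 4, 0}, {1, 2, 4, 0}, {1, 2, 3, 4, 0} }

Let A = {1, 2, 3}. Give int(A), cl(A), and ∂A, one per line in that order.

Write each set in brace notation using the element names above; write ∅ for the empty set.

opens ⊆ A: ∅, {2}, {1, 2}, {1, 2, 3}; union → int = {1, 2, 3}
complement {4, 0}; its interior ∅; cl(A) = X∖∅ = {1, 2, 3, 4, 0}
boundary = {1, 2, 3, 4, 0} ∖ {1, 2, 3} = {4, 0}

int(A) = {1, 2, 3}
cl(A)  = {1, 2, 3, 4, 0}
∂A     = {4, 0}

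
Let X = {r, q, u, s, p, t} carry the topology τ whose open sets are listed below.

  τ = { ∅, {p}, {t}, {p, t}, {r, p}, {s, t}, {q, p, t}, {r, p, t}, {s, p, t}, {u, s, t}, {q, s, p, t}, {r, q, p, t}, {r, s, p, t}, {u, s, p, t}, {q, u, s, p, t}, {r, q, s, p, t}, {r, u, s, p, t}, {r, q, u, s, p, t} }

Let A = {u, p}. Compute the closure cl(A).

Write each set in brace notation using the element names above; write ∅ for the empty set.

{r, q, u, p}

closure: X∖int(X∖A) = X∖{s, t} = {r, q, u, p}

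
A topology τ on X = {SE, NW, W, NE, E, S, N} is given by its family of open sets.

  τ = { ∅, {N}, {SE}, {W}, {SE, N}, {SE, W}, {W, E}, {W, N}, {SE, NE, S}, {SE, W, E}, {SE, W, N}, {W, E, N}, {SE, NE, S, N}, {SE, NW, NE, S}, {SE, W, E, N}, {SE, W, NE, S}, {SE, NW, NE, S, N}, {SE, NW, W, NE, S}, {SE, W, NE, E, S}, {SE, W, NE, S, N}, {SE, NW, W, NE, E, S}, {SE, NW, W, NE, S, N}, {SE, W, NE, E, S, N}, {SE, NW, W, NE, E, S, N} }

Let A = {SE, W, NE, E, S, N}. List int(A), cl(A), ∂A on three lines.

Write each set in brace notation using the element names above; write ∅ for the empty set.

interior: largest open inside A is {SE, W, NE, E, S, N} (from ∅, {N}, {W}, {SE}, {W, E}, {SE, N}, {SE, W}, {W, N}, {SE, W, N}, {SE, NE, S}, {W, E, N}, {SE, W, E}, {SE, W, NE, S}, {SE, NE, S, N}, {SE, W, E, N}, {SE, W, NE, S, N}, {SE, W, NE, E, S}, {SE, W, NE, E, S, N})
cl via duality: int({NW}) = ∅, so X∖∅ = {SE, NW, W, NE, E, S, N}
cl∖int = {NW}

int(A) = {SE, W, NE, E, S, N}
cl(A)  = {SE, NW, W, NE, E, S, N}
∂A     = {NW}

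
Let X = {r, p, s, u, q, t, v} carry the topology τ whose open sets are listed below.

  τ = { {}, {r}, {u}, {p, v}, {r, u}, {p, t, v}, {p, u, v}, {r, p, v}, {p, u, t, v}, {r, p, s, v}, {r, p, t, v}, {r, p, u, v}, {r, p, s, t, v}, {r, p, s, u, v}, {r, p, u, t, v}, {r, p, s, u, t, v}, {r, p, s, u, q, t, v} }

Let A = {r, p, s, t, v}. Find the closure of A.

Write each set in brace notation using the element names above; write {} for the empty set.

{r, p, s, q, t, v}

cl via duality: int({u, q}) = {u}, so X∖{u} = {r, p, s, q, t, v}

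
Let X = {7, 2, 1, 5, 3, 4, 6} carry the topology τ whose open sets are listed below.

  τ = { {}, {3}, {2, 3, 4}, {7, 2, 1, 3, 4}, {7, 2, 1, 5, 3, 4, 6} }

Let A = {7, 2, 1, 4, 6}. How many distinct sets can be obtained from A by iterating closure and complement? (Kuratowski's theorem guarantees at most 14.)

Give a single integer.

X∖A={5, 3}, int(X∖A)={3}, hence cl(A)={7, 2, 1, 5, 4, 6}
Orbit (k=closure, c=complement):
  1. A     = {7, 2, 1, 4, 6}
  2. kA    = {7, 2, 1, 5, 4, 6}
  3. cA    = {5, 3}
  4. ckA   = {3}
  5. kcA   = {7, 2, 1, 5, 3, 4, 6}
  6. ckcA  = {}
(closed under both — stop)

6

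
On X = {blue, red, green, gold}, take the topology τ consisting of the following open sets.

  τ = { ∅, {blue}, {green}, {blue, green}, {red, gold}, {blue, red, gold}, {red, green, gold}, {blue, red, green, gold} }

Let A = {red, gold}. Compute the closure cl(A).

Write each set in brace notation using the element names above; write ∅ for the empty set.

{red, gold}

X∖A={blue, green}, int(X∖A)={blue, green}, hence cl(A)={red, gold}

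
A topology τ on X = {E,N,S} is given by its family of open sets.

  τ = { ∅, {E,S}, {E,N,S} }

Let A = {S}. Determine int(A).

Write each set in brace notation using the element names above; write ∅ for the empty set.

∅

opens ⊆ A: ∅; union → int = ∅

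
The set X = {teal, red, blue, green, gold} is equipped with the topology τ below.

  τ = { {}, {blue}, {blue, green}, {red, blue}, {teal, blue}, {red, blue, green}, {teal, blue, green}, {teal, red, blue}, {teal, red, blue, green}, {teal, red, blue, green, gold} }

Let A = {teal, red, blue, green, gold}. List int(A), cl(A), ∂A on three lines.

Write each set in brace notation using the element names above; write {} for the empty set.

int(A) = {teal, red, blue, green, gold}
cl(A)  = {teal, red, blue, green, gold}
∂A     = {}

opens ⊆ A: {}, {blue}, {teal, blue}, {blue, green}, {red, blue}, {teal, red, blue}, {teal, blue, green}, {red, blue, green}, {teal, red, blue, green}, {teal, red, blue, green, gold}; union → int = {teal, red, blue, green, gold}
complement {}; its interior {}; cl(A) = X∖{} = {teal, red, blue, green, gold}
boundary = {teal, red, blue, green, gold} ∖ {teal, red, blue, green, gold} = {}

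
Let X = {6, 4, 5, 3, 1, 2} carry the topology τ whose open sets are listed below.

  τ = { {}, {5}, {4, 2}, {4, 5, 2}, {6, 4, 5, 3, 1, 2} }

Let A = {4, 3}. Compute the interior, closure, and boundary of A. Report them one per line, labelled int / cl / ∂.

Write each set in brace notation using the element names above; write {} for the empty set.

opens ⊆ A: {}; union → int = {}
complement {6, 5, 1, 2}; its interior {5}; cl(A) = X∖{5} = {6, 4, 3, 1, 2}
boundary = {6, 4, 3, 1, 2} ∖ {} = {6, 4, 3, 1, 2}

int(A) = {}
cl(A)  = {6, 4, 3, 1, 2}
∂A     = {6, 4, 3, 1, 2}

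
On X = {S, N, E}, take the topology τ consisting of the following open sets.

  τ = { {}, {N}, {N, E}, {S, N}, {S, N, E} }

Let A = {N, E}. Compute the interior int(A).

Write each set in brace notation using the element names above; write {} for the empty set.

interior: largest open inside A is {N, E} (from {}, {N}, {N, E})

{N, E}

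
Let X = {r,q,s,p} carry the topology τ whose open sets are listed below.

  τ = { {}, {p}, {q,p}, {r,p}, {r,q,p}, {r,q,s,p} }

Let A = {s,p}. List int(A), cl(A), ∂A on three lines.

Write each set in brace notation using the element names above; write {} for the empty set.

opens ⊆ A: {}, {p}; union → int = {p}
complement {r,q}; its interior {}; cl(A) = X∖{} = {r,q,s,p}
boundary = {r,q,s,p} ∖ {p} = {r,q,s}

int(A) = {p}
cl(A)  = {r,q,s,p}
∂A     = {r,q,s}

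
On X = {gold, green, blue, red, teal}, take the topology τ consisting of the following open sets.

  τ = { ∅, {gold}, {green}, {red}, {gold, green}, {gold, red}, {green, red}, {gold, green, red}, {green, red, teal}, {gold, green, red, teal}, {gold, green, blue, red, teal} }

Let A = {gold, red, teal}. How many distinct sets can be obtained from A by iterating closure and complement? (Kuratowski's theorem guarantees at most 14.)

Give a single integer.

6

closure: X∖int(X∖A) = X∖{green} = {gold, blue, red, teal}
Let k=closure and c=complement:
  1. A     = {gold, red, teal}
  2. kA    = {gold, blue, red, teal}
  3. cA    = {green, blue}
  4. ckA   = {green}
  5. kcA   = {green, blue, teal}
  6. ckcA  = {gold, red}
— saturated at 6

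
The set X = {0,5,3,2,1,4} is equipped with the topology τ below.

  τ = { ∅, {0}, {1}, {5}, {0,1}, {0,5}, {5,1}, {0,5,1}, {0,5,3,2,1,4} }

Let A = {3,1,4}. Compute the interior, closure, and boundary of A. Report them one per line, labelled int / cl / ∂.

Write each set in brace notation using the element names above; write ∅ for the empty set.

int(A) = {1}
cl(A)  = {3,2,1,4}
∂A     = {3,2,4}

open subsets of A: ∅, {1}; so int(A) = {1}
closure: X∖int(X∖A) = X∖{0,5} = {3,2,1,4}
∂A = {3,2,1,4} minus {1} = {3,2,4}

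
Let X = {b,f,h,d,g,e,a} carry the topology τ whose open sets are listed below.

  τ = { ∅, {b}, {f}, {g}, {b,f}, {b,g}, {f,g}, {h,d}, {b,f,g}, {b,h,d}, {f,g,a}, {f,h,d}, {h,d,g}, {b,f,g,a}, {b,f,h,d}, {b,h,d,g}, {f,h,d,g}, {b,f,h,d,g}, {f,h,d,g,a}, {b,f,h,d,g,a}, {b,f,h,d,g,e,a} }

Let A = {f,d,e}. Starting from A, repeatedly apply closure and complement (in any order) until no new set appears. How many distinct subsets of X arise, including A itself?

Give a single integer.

10

cl via duality: int({b,h,g,a}) = {b,g}, so X∖{b,g} = {f,h,d,e,a}
Write k for closure, c for complement:
  1. A     = {f,d,e}
  2. kA    = {f,h,d,e,a}
  3. cA    = {b,h,g,a}
  4. ckA   = {b,g}
  5. kcA   = {b,h,d,g,e,a}
  6. kckA  = {b,g,e,a}
  7. ckcA  = {f}
  8. ckckA = {f,h,d}
  9. kckcA = {f,e,a}
  10. ckckcA = {b,h,d,g}
applying k or c yields no new set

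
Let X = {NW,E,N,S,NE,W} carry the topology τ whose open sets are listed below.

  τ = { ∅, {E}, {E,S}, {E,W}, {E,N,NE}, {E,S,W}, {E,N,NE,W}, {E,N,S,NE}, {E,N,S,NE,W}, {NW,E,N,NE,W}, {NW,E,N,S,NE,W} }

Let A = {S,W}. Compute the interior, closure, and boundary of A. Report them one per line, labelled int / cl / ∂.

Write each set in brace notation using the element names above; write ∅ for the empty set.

open subsets of A: ∅; so int(A) = ∅
closure: X∖int(X∖A) = X∖{E,N,NE} = {NW,S,W}
∂A = {NW,S,W} minus ∅ = {NW,S,W}

int(A) = ∅
cl(A)  = {NW,S,W}
∂A     = {NW,S,W}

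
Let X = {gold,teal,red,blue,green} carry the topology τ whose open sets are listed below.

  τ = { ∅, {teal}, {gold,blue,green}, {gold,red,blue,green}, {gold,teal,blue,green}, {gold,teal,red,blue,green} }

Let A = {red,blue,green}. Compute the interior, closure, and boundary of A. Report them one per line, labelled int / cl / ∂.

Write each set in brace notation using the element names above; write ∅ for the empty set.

U open, U⊆A: ∅. int(A) = ⋃ = ∅
X∖A={gold,teal}, int(X∖A)={teal}, hence cl(A)={gold,red,blue,green}
∂A: remove int from cl → {gold,red,blue,green}

int(A) = ∅
cl(A)  = {gold,red,blue,green}
∂A     = {gold,red,blue,green}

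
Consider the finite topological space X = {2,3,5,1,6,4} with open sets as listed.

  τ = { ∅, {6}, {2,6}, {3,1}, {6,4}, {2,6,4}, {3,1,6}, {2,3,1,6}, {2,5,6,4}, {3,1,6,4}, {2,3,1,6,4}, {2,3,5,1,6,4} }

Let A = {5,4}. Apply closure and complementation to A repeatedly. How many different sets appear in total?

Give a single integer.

4

closure: X∖int(X∖A) = X∖{2,3,1,6} = {5,4}
Let k=closure and c=complement:
  1. A     = {5,4}
  2. cA    = {2,3,1,6}
  3. kcA   = {2,3,5,1,6,4}
  4. ckcA  = ∅
— saturated at 4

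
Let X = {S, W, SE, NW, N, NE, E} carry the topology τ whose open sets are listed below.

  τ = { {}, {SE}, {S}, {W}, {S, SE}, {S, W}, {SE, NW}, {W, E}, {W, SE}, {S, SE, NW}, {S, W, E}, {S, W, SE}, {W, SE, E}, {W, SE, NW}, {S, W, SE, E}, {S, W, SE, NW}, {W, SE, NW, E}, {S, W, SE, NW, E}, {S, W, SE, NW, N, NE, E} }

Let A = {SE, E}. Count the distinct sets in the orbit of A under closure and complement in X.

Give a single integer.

10

cl via duality: int({S, W, NW, N, NE}) = {S, W}, so X∖{S, W} = {SE, NW, N, NE, E}
Write k for closure, c for complement:
  1. A     = {SE, E}
  2. kA    = {SE, NW, N, NE, E}
  3. cA    = {S, W, NW, N, NE}
  4. ckA   = {S, W}
  5. kcA   = {S, W, NW, N, NE, E}
  6. kckA  = {S, W, N, NE, E}
  7. ckcA  = {SE}
  8. ckckA = {SE, NW}
  9. kckcA = {SE, NW, N, NE}
  10. ckckcA = {S, W, E}
applying k or c yields no new set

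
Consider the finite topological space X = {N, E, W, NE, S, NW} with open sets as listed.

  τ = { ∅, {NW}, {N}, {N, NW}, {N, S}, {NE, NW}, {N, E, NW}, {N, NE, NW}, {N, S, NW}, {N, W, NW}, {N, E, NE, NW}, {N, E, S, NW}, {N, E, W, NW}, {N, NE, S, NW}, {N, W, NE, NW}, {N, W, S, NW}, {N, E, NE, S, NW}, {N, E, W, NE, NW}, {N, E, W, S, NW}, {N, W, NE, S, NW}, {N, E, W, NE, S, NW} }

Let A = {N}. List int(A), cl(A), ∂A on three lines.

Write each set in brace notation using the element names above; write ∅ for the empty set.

int(A) = {N}
cl(A)  = {N, E, W, S}
∂A     = {E, W, S}

open subsets of A: ∅, {N}; so int(A) = {N}
closure: X∖int(X∖A) = X∖{NE, NW} = {N, E, W, S}
∂A = {N, E, W, S} minus {N} = {E, W, S}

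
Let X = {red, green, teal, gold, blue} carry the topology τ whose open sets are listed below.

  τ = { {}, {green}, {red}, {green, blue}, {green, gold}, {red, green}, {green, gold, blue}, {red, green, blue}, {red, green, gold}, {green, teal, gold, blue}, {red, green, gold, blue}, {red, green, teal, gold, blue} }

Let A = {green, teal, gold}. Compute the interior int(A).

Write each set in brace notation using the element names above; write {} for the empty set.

open subsets of A: {}, {green}, {green, gold}; so int(A) = {green, gold}

{green, gold}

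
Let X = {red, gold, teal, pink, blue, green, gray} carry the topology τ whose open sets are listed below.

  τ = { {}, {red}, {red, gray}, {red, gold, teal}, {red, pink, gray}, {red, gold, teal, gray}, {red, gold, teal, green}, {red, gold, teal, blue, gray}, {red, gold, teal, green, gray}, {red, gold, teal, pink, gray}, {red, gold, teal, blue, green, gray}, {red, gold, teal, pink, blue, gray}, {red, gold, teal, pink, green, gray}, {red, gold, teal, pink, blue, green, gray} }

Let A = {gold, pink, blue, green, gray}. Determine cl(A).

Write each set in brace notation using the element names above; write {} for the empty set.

{gold, teal, pink, blue, green, gray}

complement {red, teal}; its interior {red}; cl(A) = X∖{red} = {gold, teal, pink, blue, green, gray}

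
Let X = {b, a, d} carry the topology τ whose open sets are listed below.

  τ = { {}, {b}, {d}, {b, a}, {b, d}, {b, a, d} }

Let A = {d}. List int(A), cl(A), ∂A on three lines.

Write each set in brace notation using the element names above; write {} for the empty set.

opens ⊆ A: {}, {d}; union → int = {d}
complement {b, a}; its interior {b, a}; cl(A) = X∖{b, a} = {d}
boundary = {d} ∖ {d} = {}

int(A) = {d}
cl(A)  = {d}
∂A     = {}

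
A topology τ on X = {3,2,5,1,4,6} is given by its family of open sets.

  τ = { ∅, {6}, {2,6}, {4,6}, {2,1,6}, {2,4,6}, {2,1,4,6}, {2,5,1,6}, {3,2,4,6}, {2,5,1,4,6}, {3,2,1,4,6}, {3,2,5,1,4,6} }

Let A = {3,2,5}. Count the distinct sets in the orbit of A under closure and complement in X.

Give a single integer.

6

complement {1,4,6}; its interior {4,6}; cl(A) = X∖{4,6} = {3,2,5,1}
With k = closure, c = complement:
  1. A     = {3,2,5}
  2. kA    = {3,2,5,1}
  3. cA    = {1,4,6}
  4. ckA   = {4,6}
  5. kcA   = {3,2,5,1,4,6}
  6. ckcA  = ∅
k, c of each give nothing new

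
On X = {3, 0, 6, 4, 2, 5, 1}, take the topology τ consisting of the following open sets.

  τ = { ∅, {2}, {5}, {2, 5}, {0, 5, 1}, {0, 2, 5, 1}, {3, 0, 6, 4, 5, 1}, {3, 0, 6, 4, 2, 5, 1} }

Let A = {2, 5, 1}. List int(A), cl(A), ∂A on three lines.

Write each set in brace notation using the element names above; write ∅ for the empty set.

open subsets of A: ∅, {2}, {5}, {2, 5}; so int(A) = {2, 5}
closure: X∖int(X∖A) = X∖∅ = {3, 0, 6, 4, 2, 5, 1}
∂A = {3, 0, 6, 4, 2, 5, 1} minus {2, 5} = {3, 0, 6, 4, 1}

int(A) = {2, 5}
cl(A)  = {3, 0, 6, 4, 2, 5, 1}
∂A     = {3, 0, 6, 4, 1}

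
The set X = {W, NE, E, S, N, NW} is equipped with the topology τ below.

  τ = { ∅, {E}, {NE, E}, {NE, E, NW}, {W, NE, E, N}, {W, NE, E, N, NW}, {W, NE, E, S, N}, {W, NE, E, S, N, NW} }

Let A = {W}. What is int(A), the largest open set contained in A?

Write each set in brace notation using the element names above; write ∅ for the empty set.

∅

opens ⊆ A: ∅; union → int = ∅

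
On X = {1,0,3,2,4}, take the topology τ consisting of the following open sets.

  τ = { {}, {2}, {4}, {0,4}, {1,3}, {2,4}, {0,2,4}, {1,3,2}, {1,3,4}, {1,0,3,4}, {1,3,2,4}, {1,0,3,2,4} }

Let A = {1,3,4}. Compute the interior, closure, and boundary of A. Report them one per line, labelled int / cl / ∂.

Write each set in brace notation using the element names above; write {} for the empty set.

int(A) = {1,3,4}
cl(A)  = {1,0,3,4}
∂A     = {0}

interior: largest open inside A is {1,3,4} (from {}, {4}, {1,3}, {1,3,4})
cl via duality: int({0,2}) = {2}, so X∖{2} = {1,0,3,4}
cl∖int = {0}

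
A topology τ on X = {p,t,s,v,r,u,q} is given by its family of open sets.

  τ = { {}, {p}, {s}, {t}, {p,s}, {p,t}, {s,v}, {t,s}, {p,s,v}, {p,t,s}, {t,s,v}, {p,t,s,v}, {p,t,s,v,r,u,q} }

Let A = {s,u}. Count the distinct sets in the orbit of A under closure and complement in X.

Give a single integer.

complement {p,t,v,r,q}; its interior {p,t}; cl(A) = X∖{p,t} = {s,v,r,u,q}
With k = closure, c = complement:
  1. A     = {s,u}
  2. kA    = {s,v,r,u,q}
  3. cA    = {p,t,v,r,q}
  4. ckA   = {p,t}
  5. kcA   = {p,t,v,r,u,q}
  6. kckA  = {p,t,r,u,q}
  7. ckcA  = {s}
  8. ckckA = {s,v}
k, c of each give nothing new

8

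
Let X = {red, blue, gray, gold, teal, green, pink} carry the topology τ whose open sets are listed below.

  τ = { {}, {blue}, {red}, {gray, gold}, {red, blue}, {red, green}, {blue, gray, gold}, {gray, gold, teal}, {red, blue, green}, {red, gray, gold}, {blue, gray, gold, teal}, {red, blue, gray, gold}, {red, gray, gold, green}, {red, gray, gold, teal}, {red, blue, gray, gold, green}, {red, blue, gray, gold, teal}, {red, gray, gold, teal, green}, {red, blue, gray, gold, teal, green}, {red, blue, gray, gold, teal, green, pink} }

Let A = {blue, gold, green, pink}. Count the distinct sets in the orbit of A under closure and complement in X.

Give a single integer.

12

X∖A={red, gray, teal}, int(X∖A)={red}, hence cl(A)={blue, gray, gold, teal, green, pink}
Orbit (k=closure, c=complement):
  1. A     = {blue, gold, green, pink}
  2. kA    = {blue, gray, gold, teal, green, pink}
  3. cA    = {red, gray, teal}
  4. ckA   = {red}
  5. kcA   = {red, gray, gold, teal, green, pink}
  6. kckA  = {red, green, pink}
  7. ckcA  = {blue}
  8. ckckA = {blue, gray, gold, teal}
  9. kckcA = {blue, pink}
  10. kckckA = {blue, gray, gold, teal, pink}
  11. ckckcA = {red, gray, gold, teal, green}
  12. ckckckA = {red, green}
(closed under both — stop)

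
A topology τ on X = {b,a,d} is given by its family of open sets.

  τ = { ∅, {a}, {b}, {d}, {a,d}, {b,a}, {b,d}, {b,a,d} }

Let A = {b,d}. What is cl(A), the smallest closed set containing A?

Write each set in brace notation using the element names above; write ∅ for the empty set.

cl via duality: int({a}) = {a}, so X∖{a} = {b,d}

{b,d}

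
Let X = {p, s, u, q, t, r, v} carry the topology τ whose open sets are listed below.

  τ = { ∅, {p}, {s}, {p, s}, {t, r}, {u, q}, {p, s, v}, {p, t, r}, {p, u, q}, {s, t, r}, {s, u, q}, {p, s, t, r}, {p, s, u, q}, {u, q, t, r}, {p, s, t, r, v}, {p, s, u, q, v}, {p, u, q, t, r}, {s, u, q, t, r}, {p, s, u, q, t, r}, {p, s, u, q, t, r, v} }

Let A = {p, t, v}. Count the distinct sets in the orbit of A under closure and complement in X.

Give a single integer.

closure: X∖int(X∖A) = X∖{s, u, q} = {p, t, r, v}
Let k=closure and c=complement:
  1. A     = {p, t, v}
  2. kA    = {p, t, r, v}
  3. cA    = {s, u, q, r}
  4. ckA   = {s, u, q}
  5. kcA   = {s, u, q, t, r, v}
  6. kckA  = {s, u, q, v}
  7. ckcA  = {p}
  8. ckckA = {p, t, r}
  9. kckcA = {p, v}
  10. ckckcA = {s, u, q, t, r}
— saturated at 10

10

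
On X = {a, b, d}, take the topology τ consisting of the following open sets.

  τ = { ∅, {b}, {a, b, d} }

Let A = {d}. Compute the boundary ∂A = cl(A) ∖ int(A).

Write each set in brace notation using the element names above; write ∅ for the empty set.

open subsets of A: ∅; so int(A) = ∅
closure: X∖int(X∖A) = X∖{b} = {a, d}
∂A = {a, d} minus ∅ = {a, d}

{a, d}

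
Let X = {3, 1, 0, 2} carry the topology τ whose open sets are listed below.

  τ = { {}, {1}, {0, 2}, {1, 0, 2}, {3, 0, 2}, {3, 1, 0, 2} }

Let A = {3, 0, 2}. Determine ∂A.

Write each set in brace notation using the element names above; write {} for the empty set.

{}

U open, U⊆A: {}, {0, 2}, {3, 0, 2}. int(A) = ⋃ = {3, 0, 2}
X∖A={1}, int(X∖A)={1}, hence cl(A)={3, 0, 2}
∂A: remove int from cl → {}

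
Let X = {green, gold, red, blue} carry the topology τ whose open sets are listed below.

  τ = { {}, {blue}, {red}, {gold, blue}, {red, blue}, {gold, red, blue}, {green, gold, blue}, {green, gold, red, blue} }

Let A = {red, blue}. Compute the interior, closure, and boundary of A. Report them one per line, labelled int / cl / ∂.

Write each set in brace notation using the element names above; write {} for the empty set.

int(A) = {red, blue}
cl(A)  = {green, gold, red, blue}
∂A     = {green, gold}

U open, U⊆A: {}, {red}, {blue}, {red, blue}. int(A) = ⋃ = {red, blue}
X∖A={green, gold}, int(X∖A)={}, hence cl(A)={green, gold, red, blue}
∂A: remove int from cl → {green, gold}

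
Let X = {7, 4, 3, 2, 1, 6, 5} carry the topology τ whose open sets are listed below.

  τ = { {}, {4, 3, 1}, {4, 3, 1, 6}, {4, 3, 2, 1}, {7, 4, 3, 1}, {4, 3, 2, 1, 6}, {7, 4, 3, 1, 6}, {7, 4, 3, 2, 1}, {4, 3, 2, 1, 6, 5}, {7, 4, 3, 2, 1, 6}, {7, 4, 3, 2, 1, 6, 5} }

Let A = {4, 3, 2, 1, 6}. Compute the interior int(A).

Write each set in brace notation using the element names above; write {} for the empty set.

U open, U⊆A: {}, {4, 3, 1}, {4, 3, 1, 6}, {4, 3, 2, 1}, {4, 3, 2, 1, 6}. int(A) = ⋃ = {4, 3, 2, 1, 6}

{4, 3, 2, 1, 6}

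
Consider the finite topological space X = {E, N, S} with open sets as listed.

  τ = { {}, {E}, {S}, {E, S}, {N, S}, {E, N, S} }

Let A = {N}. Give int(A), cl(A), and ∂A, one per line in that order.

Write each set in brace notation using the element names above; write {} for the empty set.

interior: largest open inside A is {} (from {})
cl via duality: int({E, S}) = {E, S}, so X∖{E, S} = {N}
cl∖int = {N}

int(A) = {}
cl(A)  = {N}
∂A     = {N}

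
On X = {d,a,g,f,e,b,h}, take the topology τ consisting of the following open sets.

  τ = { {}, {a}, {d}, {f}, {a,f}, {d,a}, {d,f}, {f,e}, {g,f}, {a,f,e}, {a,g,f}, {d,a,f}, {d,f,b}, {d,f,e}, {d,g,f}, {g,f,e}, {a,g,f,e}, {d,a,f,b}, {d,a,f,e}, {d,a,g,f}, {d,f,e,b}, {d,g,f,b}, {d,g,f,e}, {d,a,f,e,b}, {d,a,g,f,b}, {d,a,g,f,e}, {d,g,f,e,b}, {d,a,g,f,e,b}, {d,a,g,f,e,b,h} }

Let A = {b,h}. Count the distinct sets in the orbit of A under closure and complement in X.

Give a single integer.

cl via duality: int({d,a,g,f,e}) = {d,a,g,f,e}, so X∖{d,a,g,f,e} = {b,h}
Write k for closure, c for complement:
  1. A     = {b,h}
  2. cA    = {d,a,g,f,e}
  3. kcA   = {d,a,g,f,e,b,h}
  4. ckcA  = {}
applying k or c yields no new set

4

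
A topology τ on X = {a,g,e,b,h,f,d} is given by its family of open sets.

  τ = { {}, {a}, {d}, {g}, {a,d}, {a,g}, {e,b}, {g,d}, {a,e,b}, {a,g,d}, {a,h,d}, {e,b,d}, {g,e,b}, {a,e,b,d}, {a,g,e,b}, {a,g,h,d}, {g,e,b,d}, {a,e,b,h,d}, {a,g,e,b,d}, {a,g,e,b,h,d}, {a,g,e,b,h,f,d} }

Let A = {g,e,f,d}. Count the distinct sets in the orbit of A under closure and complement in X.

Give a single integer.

cl via duality: int({a,b,h}) = {a}, so X∖{a} = {g,e,b,h,f,d}
Write k for closure, c for complement:
  1. A     = {g,e,f,d}
  2. kA    = {g,e,b,h,f,d}
  3. cA    = {a,b,h}
  4. ckA   = {a}
  5. kcA   = {a,e,b,h,f}
  6. kckA  = {a,h,f}
  7. ckcA  = {g,d}
  8. ckckA = {g,e,b,d}
  9. kckcA = {g,h,f,d}
  10. ckckcA = {a,e,b}
applying k or c yields no new set

10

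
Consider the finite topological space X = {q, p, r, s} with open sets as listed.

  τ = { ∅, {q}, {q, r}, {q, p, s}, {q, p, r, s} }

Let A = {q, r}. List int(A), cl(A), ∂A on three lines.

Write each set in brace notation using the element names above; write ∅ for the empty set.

int(A) = {q, r}
cl(A)  = {q, p, r, s}
∂A     = {p, s}

U open, U⊆A: ∅, {q}, {q, r}. int(A) = ⋃ = {q, r}
X∖A={p, s}, int(X∖A)=∅, hence cl(A)={q, p, r, s}
∂A: remove int from cl → {p, s}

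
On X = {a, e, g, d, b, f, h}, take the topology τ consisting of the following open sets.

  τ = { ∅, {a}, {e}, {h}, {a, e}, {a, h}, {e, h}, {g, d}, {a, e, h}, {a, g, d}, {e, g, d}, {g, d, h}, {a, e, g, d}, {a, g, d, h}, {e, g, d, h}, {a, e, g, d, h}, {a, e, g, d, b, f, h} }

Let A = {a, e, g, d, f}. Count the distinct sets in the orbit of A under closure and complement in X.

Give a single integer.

cl via duality: int({b, h}) = {h}, so X∖{h} = {a, e, g, d, b, f}
Write k for closure, c for complement:
  1. A     = {a, e, g, d, f}
  2. kA    = {a, e, g, d, b, f}
  3. cA    = {b, h}
  4. ckA   = {h}
  5. kcA   = {b, f, h}
  6. ckcA  = {a, e, g, d}
applying k or c yields no new set

6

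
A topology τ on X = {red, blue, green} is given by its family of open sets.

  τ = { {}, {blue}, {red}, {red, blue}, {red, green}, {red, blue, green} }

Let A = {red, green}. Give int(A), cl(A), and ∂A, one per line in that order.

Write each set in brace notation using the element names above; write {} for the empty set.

int(A) = {red, green}
cl(A)  = {red, green}
∂A     = {}

opens ⊆ A: {}, {red}, {red, green}; union → int = {red, green}
complement {blue}; its interior {blue}; cl(A) = X∖{blue} = {red, green}
boundary = {red, green} ∖ {red, green} = {}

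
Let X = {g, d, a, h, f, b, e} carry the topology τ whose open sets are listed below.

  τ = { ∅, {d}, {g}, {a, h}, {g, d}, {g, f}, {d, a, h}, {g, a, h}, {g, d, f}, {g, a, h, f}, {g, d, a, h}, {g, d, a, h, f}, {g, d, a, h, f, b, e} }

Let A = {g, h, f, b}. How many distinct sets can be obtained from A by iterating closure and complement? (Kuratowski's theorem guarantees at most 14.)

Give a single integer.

X∖A={d, a, e}, int(X∖A)={d}, hence cl(A)={g, a, h, f, b, e}
Orbit (k=closure, c=complement):
  1. A     = {g, h, f, b}
  2. kA    = {g, a, h, f, b, e}
  3. cA    = {d, a, e}
  4. ckA   = {d}
  5. kcA   = {d, a, h, b, e}
  6. kckA  = {d, b, e}
  7. ckcA  = {g, f}
  8. ckckA = {g, a, h, f}
  9. kckcA = {g, f, b, e}
  10. ckckcA = {d, a, h}
(closed under both — stop)

10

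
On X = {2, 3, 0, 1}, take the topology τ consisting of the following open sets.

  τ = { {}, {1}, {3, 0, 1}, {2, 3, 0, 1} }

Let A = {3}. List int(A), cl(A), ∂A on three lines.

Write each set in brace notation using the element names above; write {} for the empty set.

int(A) = {}
cl(A)  = {2, 3, 0}
∂A     = {2, 3, 0}

open subsets of A: {}; so int(A) = {}
closure: X∖int(X∖A) = X∖{1} = {2, 3, 0}
∂A = {2, 3, 0} minus {} = {2, 3, 0}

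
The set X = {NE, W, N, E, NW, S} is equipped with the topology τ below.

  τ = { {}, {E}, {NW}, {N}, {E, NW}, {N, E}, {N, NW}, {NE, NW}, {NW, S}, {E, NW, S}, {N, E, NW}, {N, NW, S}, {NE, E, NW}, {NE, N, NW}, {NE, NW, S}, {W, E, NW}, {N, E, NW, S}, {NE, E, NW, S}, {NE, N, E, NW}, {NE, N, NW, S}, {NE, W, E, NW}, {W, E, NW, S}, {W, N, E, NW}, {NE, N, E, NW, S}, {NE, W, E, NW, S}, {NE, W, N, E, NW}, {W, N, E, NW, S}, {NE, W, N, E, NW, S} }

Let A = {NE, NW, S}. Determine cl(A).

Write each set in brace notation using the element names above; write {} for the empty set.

{NE, W, NW, S}

complement {W, N, E}; its interior {N, E}; cl(A) = X∖{N, E} = {NE, W, NW, S}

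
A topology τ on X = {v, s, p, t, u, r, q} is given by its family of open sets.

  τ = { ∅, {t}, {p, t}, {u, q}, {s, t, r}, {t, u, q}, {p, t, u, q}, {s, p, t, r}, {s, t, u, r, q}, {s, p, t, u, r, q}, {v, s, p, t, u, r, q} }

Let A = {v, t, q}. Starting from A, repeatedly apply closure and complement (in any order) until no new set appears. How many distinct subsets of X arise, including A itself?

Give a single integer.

10

complement {s, p, u, r}; its interior ∅; cl(A) = X∖∅ = {v, s, p, t, u, r, q}
With k = closure, c = complement:
  1. A     = {v, t, q}
  2. kA    = {v, s, p, t, u, r, q}
  3. cA    = {s, p, u, r}
  4. ckA   = ∅
  5. kcA   = {v, s, p, u, r, q}
  6. ckcA  = {t}
  7. kckcA = {v, s, p, t, r}
  8. ckckcA = {u, q}
  9. kckckcA = {v, u, q}
  10. ckckckcA = {s, p, t, r}
k, c of each give nothing new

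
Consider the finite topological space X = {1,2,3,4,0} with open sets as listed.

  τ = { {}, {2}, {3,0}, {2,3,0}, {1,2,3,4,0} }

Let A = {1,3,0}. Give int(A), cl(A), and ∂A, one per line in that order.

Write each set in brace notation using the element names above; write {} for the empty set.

U open, U⊆A: {}, {3,0}. int(A) = ⋃ = {3,0}
X∖A={2,4}, int(X∖A)={2}, hence cl(A)={1,3,4,0}
∂A: remove int from cl → {1,4}

int(A) = {3,0}
cl(A)  = {1,3,4,0}
∂A     = {1,4}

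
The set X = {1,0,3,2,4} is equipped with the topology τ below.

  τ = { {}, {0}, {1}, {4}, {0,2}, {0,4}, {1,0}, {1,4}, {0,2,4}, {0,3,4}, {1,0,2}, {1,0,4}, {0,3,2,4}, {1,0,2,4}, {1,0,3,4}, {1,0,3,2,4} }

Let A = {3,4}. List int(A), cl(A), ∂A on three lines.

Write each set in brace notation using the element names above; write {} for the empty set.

U open, U⊆A: {}, {4}. int(A) = ⋃ = {4}
X∖A={1,0,2}, int(X∖A)={1,0,2}, hence cl(A)={3,4}
∂A: remove int from cl → {3}

int(A) = {4}
cl(A)  = {3,4}
∂A     = {3}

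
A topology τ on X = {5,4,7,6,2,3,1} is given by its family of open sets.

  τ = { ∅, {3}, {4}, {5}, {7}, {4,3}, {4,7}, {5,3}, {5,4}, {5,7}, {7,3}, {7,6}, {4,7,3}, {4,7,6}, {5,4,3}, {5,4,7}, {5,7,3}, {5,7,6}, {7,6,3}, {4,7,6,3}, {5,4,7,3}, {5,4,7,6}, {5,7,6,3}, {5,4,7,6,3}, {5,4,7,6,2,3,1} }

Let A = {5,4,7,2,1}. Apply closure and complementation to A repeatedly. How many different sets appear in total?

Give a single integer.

complement {6,3}; its interior {3}; cl(A) = X∖{3} = {5,4,7,6,2,1}
With k = closure, c = complement:
  1. A     = {5,4,7,2,1}
  2. kA    = {5,4,7,6,2,1}
  3. cA    = {6,3}
  4. ckA   = {3}
  5. kcA   = {6,2,3,1}
  6. kckA  = {2,3,1}
  7. ckcA  = {5,4,7}
  8. ckckA = {5,4,7,6}
k, c of each give nothing new

8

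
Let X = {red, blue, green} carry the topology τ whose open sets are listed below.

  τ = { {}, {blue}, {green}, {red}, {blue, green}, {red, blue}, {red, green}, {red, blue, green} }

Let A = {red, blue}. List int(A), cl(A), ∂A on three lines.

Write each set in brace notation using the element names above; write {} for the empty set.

opens ⊆ A: {}, {red}, {blue}, {red, blue}; union → int = {red, blue}
complement {green}; its interior {green}; cl(A) = X∖{green} = {red, blue}
boundary = {red, blue} ∖ {red, blue} = {}

int(A) = {red, blue}
cl(A)  = {red, blue}
∂A     = {}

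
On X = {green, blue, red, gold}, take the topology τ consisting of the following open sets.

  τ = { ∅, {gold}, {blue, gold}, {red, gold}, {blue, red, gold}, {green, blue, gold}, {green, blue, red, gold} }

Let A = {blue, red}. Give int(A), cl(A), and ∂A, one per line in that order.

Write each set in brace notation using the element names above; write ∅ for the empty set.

int(A) = ∅
cl(A)  = {green, blue, red}
∂A     = {green, blue, red}

U open, U⊆A: ∅. int(A) = ⋃ = ∅
X∖A={green, gold}, int(X∖A)={gold}, hence cl(A)={green, blue, red}
∂A: remove int from cl → {green, blue, red}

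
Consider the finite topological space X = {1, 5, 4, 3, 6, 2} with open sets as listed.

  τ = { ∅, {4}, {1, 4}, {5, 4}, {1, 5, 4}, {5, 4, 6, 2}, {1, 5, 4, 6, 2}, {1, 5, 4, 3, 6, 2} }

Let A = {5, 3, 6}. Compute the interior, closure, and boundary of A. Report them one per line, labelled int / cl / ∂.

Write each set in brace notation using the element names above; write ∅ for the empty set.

U open, U⊆A: ∅. int(A) = ⋃ = ∅
X∖A={1, 4, 2}, int(X∖A)={1, 4}, hence cl(A)={5, 3, 6, 2}
∂A: remove int from cl → {5, 3, 6, 2}

int(A) = ∅
cl(A)  = {5, 3, 6, 2}
∂A     = {5, 3, 6, 2}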